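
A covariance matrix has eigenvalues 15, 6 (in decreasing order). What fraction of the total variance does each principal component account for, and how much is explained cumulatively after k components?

Step 1 — total variance = trace(Sigma) = Σ λ_i = 15 + 6 = 21.

Step 2 — fraction explained by component i = λ_i / Σ λ:
  PC1: 15/21 = 0.7143
  PC2: 6/21 = 0.2857

Step 3 — cumulative fraction after k components = (λ_1 + ... + λ_k) / Σ λ:
  k = 1: 15/21 = 0.7143
  k = 2: (15 + 6)/21 = 21/21 = 1

Summary (fraction, with percent):

explained: PC1 0.7143 (71.43%), PC2 0.2857 (28.57%);  cumulative: 0.7143, 1


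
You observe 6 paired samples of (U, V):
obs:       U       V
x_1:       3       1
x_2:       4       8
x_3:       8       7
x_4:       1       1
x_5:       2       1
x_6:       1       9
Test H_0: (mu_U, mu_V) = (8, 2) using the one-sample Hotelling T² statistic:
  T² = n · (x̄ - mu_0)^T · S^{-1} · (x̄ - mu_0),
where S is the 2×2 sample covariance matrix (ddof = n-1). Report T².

Step 1 — sample mean vector:
  mean(U) = (3 + 4 + 8 + 1 + 2 + 1) / 6 = 19/6 = 3.1667
  mean(V) = (1 + 8 + 7 + 1 + 1 + 9) / 6 = 27/6 = 4.5
  x̄ = (3.1667, 4.5),  deviation x̄ - mu_0 = (3.1667, 4.5) - (8, 2) = (-4.8333, 2.5).

Step 2 — sample covariance matrix, S[i,j] = (1/(n-1)) · Σ_k (x_{k,i} - mean_i) · (x_{k,j} - mean_j), divisor n-1 = 5:
  S[U,U] = ((-0.1667)·(-0.1667) + (0.8333)·(0.8333) + (4.8333)·(4.8333) + (-2.1667)·(-2.1667) + (-1.1667)·(-1.1667) + (-2.1667)·(-2.1667)) / 5 = 34.8333/5 = 6.9667
  S[U,V] = ((-0.1667)·(-3.5) + (0.8333)·(3.5) + (4.8333)·(2.5) + (-2.1667)·(-3.5) + (-1.1667)·(-3.5) + (-2.1667)·(4.5)) / 5 = 17.5/5 = 3.5
  S[V,V] = ((-3.5)·(-3.5) + (3.5)·(3.5) + (2.5)·(2.5) + (-3.5)·(-3.5) + (-3.5)·(-3.5) + (4.5)·(4.5)) / 5 = 75.5/5 = 15.1
  S = [[6.9667, 3.5],
 [3.5, 15.1]].

Step 3 — invert S. det(S) = 6.9667·15.1 - (3.5)² = 92.9467.
  S^{-1} = (1/det) · [[d, -b], [-b, a]] = [[0.1625, -0.0377],
 [-0.0377, 0.075]].

Step 4 — quadratic form (x̄ - mu_0)^T · S^{-1} · (x̄ - mu_0):
  S^{-1} · (x̄ - mu_0) = (-0.8794, 0.3694),
  (x̄ - mu_0)^T · [...] = (-4.8333)·(-0.8794) + (2.5)·(0.3694) = 5.1737.

Step 5 — scale by n: T² = 6 · 5.1737 = 31.0422.

T² ≈ 31.0422


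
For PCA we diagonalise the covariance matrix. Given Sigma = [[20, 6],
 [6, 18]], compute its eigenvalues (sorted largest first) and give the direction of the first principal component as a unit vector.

Step 1 — characteristic polynomial of 2×2 Sigma:
  det(Sigma - λI) = λ² - trace · λ + det = 0.
  trace = 20 + 18 = 38, det = 20·18 - (6)² = 324.
Step 2 — discriminant:
  Δ = trace² - 4·det = 1444 - 1296 = 148.
Step 3 — eigenvalues:
  λ = (trace ± √Δ)/2 = (38 ± 12.1655)/2,
  λ_1 = 25.0828,  λ_2 = 12.9172.

Step 4 — unit eigenvector for λ_1: solve (Sigma - λ_1 I)v = 0. First row:
  (20 - 25.0828)·v_x + (6)·v_y = 0, i.e. (-5.0828)·v_x + (6)·v_y = 0,
  so v ∝ (b, λ_1 - a) = (6, 5.0828) = u.
  ||u|| = √((6)² + (5.0828)²) = √(61.8345) ≈ 7.8635,
  v_1 = u/||u|| ≈ (0.763, 0.6464) (||v_1|| = 1).

λ_1 = 25.0828,  λ_2 = 12.9172;  v_1 ≈ (0.763, 0.6464)


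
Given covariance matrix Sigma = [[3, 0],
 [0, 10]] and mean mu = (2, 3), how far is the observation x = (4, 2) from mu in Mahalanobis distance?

Step 1 — centre the observation: (x - mu) = (2, -1).

Step 2 — invert Sigma. det(Sigma) = 3·10 - (0)² = 30.
  Sigma^{-1} = (1/det) · [[d, -b], [-b, a]] = [[0.3333, 0],
 [0, 0.1]].

Step 3 — form the quadratic (x - mu)^T · Sigma^{-1} · (x - mu):
  Sigma^{-1} · (x - mu) = (0.6667, -0.1).
  (x - mu)^T · [Sigma^{-1} · (x - mu)] = (2)·(0.6667) + (-1)·(-0.1) = 1.4333.

Step 4 — take square root: d = √(1.4333) ≈ 1.1972.

d(x, mu) = √(1.4333) ≈ 1.1972


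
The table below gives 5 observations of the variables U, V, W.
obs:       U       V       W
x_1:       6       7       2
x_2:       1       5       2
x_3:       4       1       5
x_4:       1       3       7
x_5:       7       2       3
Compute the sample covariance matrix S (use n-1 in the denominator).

Step 1 — column means:
  mean(U) = (6 + 1 + 4 + 1 + 7) / 5 = 19/5 = 3.8
  mean(V) = (7 + 5 + 1 + 3 + 2) / 5 = 18/5 = 3.6
  mean(W) = (2 + 2 + 5 + 7 + 3) / 5 = 19/5 = 3.8

Step 2 — sample covariance S[i,j] = (1/(n-1)) · Σ_k (x_{k,i} - mean_i) · (x_{k,j} - mean_j), with n-1 = 4.
  S[U,U] = ((2.2)·(2.2) + (-2.8)·(-2.8) + (0.2)·(0.2) + (-2.8)·(-2.8) + (3.2)·(3.2)) / 4 = 30.8/4 = 7.7
  S[U,V] = ((2.2)·(3.4) + (-2.8)·(1.4) + (0.2)·(-2.6) + (-2.8)·(-0.6) + (3.2)·(-1.6)) / 4 = -0.4/4 = -0.1
  S[U,W] = ((2.2)·(-1.8) + (-2.8)·(-1.8) + (0.2)·(1.2) + (-2.8)·(3.2) + (3.2)·(-0.8)) / 4 = -10.2/4 = -2.55
  S[V,V] = ((3.4)·(3.4) + (1.4)·(1.4) + (-2.6)·(-2.6) + (-0.6)·(-0.6) + (-1.6)·(-1.6)) / 4 = 23.2/4 = 5.8
  S[V,W] = ((3.4)·(-1.8) + (1.4)·(-1.8) + (-2.6)·(1.2) + (-0.6)·(3.2) + (-1.6)·(-0.8)) / 4 = -12.4/4 = -3.1
  S[W,W] = ((-1.8)·(-1.8) + (-1.8)·(-1.8) + (1.2)·(1.2) + (3.2)·(3.2) + (-0.8)·(-0.8)) / 4 = 18.8/4 = 4.7

S is symmetric (S[j,i] = S[i,j]). Assembling:

S = [[7.7, -0.1, -2.55],
 [-0.1, 5.8, -3.1],
 [-2.55, -3.1, 4.7]]


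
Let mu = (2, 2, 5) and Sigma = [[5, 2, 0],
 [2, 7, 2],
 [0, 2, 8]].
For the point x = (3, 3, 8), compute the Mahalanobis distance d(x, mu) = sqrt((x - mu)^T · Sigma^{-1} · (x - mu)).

Step 1 — centre the observation: (x - mu) = (1, 1, 3).

Step 2 — invert Sigma (cofactor / det for 3×3, or solve directly):
  Sigma^{-1} = [[0.2281, -0.0702, 0.0175],
 [-0.0702, 0.1754, -0.0439],
 [0.0175, -0.0439, 0.136]].

Step 3 — form the quadratic (x - mu)^T · Sigma^{-1} · (x - mu):
  Sigma^{-1} · (x - mu) = (0.2105, -0.0263, 0.3816).
  (x - mu)^T · [Sigma^{-1} · (x - mu)] = (1)·(0.2105) + (1)·(-0.0263) + (3)·(0.3816) = 1.3289.

Step 4 — take square root: d = √(1.3289) ≈ 1.1528.

d(x, mu) = √(1.3289) ≈ 1.1528


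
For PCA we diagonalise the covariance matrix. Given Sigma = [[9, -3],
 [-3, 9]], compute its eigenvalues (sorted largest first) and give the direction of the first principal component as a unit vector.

Step 1 — characteristic polynomial of 2×2 Sigma:
  det(Sigma - λI) = λ² - trace · λ + det = 0.
  trace = 9 + 9 = 18, det = 9·9 - (-3)² = 72.
Step 2 — discriminant:
  Δ = trace² - 4·det = 324 - 288 = 36.
Step 3 — eigenvalues:
  λ = (trace ± √Δ)/2 = (18 ± 6)/2,
  λ_1 = 12,  λ_2 = 6.

Step 4 — unit eigenvector for λ_1: solve (Sigma - λ_1 I)v = 0. First row:
  (9 - 12)·v_x + (-3)·v_y = 0, i.e. (-3)·v_x + (-3)·v_y = 0,
  so v ∝ (b, λ_1 - a) = (-3, 3); multiply by -1 so the first entry is positive: u = (3, -3).
  ||u|| = √((3)² + (-3)²) = √(18) ≈ 4.2426,
  v_1 = u/||u|| ≈ (0.7071, -0.7071) (||v_1|| = 1).

λ_1 = 12,  λ_2 = 6;  v_1 ≈ (0.7071, -0.7071)


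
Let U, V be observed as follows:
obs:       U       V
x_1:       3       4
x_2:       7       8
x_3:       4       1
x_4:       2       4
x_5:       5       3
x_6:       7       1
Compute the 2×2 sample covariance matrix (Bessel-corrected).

Step 1 — column means:
  mean(U) = (3 + 7 + 4 + 2 + 5 + 7) / 6 = 28/6 = 4.6667
  mean(V) = (4 + 8 + 1 + 4 + 3 + 1) / 6 = 21/6 = 3.5

Step 2 — sample covariance S[i,j] = (1/(n-1)) · Σ_k (x_{k,i} - mean_i) · (x_{k,j} - mean_j), with n-1 = 5.
  S[U,U] = ((-1.6667)·(-1.6667) + (2.3333)·(2.3333) + (-0.6667)·(-0.6667) + (-2.6667)·(-2.6667) + (0.3333)·(0.3333) + (2.3333)·(2.3333)) / 5 = 21.3333/5 = 4.2667
  S[U,V] = ((-1.6667)·(0.5) + (2.3333)·(4.5) + (-0.6667)·(-2.5) + (-2.6667)·(0.5) + (0.3333)·(-0.5) + (2.3333)·(-2.5)) / 5 = 4/5 = 0.8
  S[V,V] = ((0.5)·(0.5) + (4.5)·(4.5) + (-2.5)·(-2.5) + (0.5)·(0.5) + (-0.5)·(-0.5) + (-2.5)·(-2.5)) / 5 = 33.5/5 = 6.7

S is symmetric (S[j,i] = S[i,j]). Assembling:

S = [[4.2667, 0.8],
 [0.8, 6.7]]


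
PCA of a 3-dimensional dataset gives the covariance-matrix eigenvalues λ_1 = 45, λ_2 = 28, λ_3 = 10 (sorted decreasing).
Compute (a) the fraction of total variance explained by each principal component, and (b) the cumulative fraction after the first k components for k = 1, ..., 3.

Step 1 — total variance = trace(Sigma) = Σ λ_i = 45 + 28 + 10 = 83.

Step 2 — fraction explained by component i = λ_i / Σ λ:
  PC1: 45/83 = 0.5422
  PC2: 28/83 = 0.3373
  PC3: 10/83 = 0.1205

Step 3 — cumulative fraction after k components = (λ_1 + ... + λ_k) / Σ λ:
  k = 1: 45/83 = 0.5422
  k = 2: (45 + 28)/83 = 73/83 = 0.8795
  k = 3: (45 + 28 + 10)/83 = 83/83 = 1

Summary (fraction, with percent):

explained: PC1 0.5422 (54.22%), PC2 0.3373 (33.73%), PC3 0.1205 (12.05%);  cumulative: 0.5422, 0.8795, 1


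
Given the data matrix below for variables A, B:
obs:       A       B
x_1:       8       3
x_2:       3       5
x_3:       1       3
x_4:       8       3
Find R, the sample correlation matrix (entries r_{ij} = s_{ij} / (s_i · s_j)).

Step 1 — column means:
  mean(A) = (8 + 3 + 1 + 8) / 4 = 20/4 = 5
  mean(B) = (3 + 5 + 3 + 3) / 4 = 14/4 = 3.5

Step 2 — sample variances and covariances s[i,j] = (1/(n-1)) · Σ_k (x_{k,i} - mean_i) · (x_{k,j} - mean_j), with n-1 = 3:
  s[A,A] = ((3)·(3) + (-2)·(-2) + (-4)·(-4) + (3)·(3)) / 3 = 38/3 = 12.6667
  s[A,B] = ((3)·(-0.5) + (-2)·(1.5) + (-4)·(-0.5) + (3)·(-0.5)) / 3 = -4/3 = -1.3333
  s[B,B] = ((-0.5)·(-0.5) + (1.5)·(1.5) + (-0.5)·(-0.5) + (-0.5)·(-0.5)) / 3 = 3/3 = 1
  Sample standard deviations s_i = √(s[i,i]):
  s(A) = √(12.6667) = 3.559
  s(B) = √(1) = 1

Step 3 — r_{ij} = s_{ij} / (s_i · s_j):
  r[A,A] = 1 (diagonal).
  r[A,B] = -1.3333 / (3.559 · 1) = -1.3333 / 3.559 = -0.3746
  r[B,B] = 1 (diagonal).

R is symmetric with unit diagonal. Assembling:

R = [[1, -0.3746],
 [-0.3746, 1]]


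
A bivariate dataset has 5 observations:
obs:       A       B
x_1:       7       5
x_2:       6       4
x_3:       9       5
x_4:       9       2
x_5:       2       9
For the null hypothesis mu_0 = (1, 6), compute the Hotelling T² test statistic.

Step 1 — sample mean vector:
  mean(A) = (7 + 6 + 9 + 9 + 2) / 5 = 33/5 = 6.6
  mean(B) = (5 + 4 + 5 + 2 + 9) / 5 = 25/5 = 5
  x̄ = (6.6, 5),  deviation x̄ - mu_0 = (6.6, 5) - (1, 6) = (5.6, -1).

Step 2 — sample covariance matrix, S[i,j] = (1/(n-1)) · Σ_k (x_{k,i} - mean_i) · (x_{k,j} - mean_j), divisor n-1 = 4:
  S[A,A] = ((0.4)·(0.4) + (-0.6)·(-0.6) + (2.4)·(2.4) + (2.4)·(2.4) + (-4.6)·(-4.6)) / 4 = 33.2/4 = 8.3
  S[A,B] = ((0.4)·(0) + (-0.6)·(-1) + (2.4)·(0) + (2.4)·(-3) + (-4.6)·(4)) / 4 = -25/4 = -6.25
  S[B,B] = ((0)·(0) + (-1)·(-1) + (0)·(0) + (-3)·(-3) + (4)·(4)) / 4 = 26/4 = 6.5
  S = [[8.3, -6.25],
 [-6.25, 6.5]].

Step 3 — invert S. det(S) = 8.3·6.5 - (-6.25)² = 14.8875.
  S^{-1} = (1/det) · [[d, -b], [-b, a]] = [[0.4366, 0.4198],
 [0.4198, 0.5575]].

Step 4 — quadratic form (x̄ - mu_0)^T · S^{-1} · (x̄ - mu_0):
  S^{-1} · (x̄ - mu_0) = (2.0252, 1.7935),
  (x̄ - mu_0)^T · [...] = (5.6)·(2.0252) + (-1)·(1.7935) = 9.5476.

Step 5 — scale by n: T² = 5 · 9.5476 = 47.738.

T² ≈ 47.738


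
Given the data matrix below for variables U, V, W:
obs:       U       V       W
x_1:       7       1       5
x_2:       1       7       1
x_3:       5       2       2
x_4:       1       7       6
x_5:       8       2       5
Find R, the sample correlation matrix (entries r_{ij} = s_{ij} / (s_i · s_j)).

Step 1 — column means:
  mean(U) = (7 + 1 + 5 + 1 + 8) / 5 = 22/5 = 4.4
  mean(V) = (1 + 7 + 2 + 7 + 2) / 5 = 19/5 = 3.8
  mean(W) = (5 + 1 + 2 + 6 + 5) / 5 = 19/5 = 3.8

Step 2 — sample variances and covariances s[i,j] = (1/(n-1)) · Σ_k (x_{k,i} - mean_i) · (x_{k,j} - mean_j), with n-1 = 4:
  s[U,U] = ((2.6)·(2.6) + (-3.4)·(-3.4) + (0.6)·(0.6) + (-3.4)·(-3.4) + (3.6)·(3.6)) / 4 = 43.2/4 = 10.8
  s[U,V] = ((2.6)·(-2.8) + (-3.4)·(3.2) + (0.6)·(-1.8) + (-3.4)·(3.2) + (3.6)·(-1.8)) / 4 = -36.6/4 = -9.15
  s[U,W] = ((2.6)·(1.2) + (-3.4)·(-2.8) + (0.6)·(-1.8) + (-3.4)·(2.2) + (3.6)·(1.2)) / 4 = 8.4/4 = 2.1
  s[V,V] = ((-2.8)·(-2.8) + (3.2)·(3.2) + (-1.8)·(-1.8) + (3.2)·(3.2) + (-1.8)·(-1.8)) / 4 = 34.8/4 = 8.7
  s[V,W] = ((-2.8)·(1.2) + (3.2)·(-2.8) + (-1.8)·(-1.8) + (3.2)·(2.2) + (-1.8)·(1.2)) / 4 = -4.2/4 = -1.05
  s[W,W] = ((1.2)·(1.2) + (-2.8)·(-2.8) + (-1.8)·(-1.8) + (2.2)·(2.2) + (1.2)·(1.2)) / 4 = 18.8/4 = 4.7
  Sample standard deviations s_i = √(s[i,i]):
  s(U) = √(10.8) = 3.2863
  s(V) = √(8.7) = 2.9496
  s(W) = √(4.7) = 2.1679

Step 3 — r_{ij} = s_{ij} / (s_i · s_j):
  r[U,U] = 1 (diagonal).
  r[U,V] = -9.15 / (3.2863 · 2.9496) = -9.15 / 9.6933 = -0.944
  r[U,W] = 2.1 / (3.2863 · 2.1679) = 2.1 / 7.1246 = 0.2948
  r[V,V] = 1 (diagonal).
  r[V,W] = -1.05 / (2.9496 · 2.1679) = -1.05 / 6.3945 = -0.1642
  r[W,W] = 1 (diagonal).

R is symmetric with unit diagonal. Assembling:

R = [[1, -0.944, 0.2948],
 [-0.944, 1, -0.1642],
 [0.2948, -0.1642, 1]]


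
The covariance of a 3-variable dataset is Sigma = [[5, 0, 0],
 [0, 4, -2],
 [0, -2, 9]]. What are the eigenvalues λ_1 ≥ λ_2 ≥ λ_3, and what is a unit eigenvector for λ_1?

Step 1 — characteristic polynomial p(λ) = det(λI - Sigma) = λ³ - tr·λ² + c_1·λ - det, where tr = trace, c_1 = sum of the principal 2×2 minors, det = det(Sigma):
  tr = 5 + 4 + 9 = 18,
  c_1 = (5·4 - (0)²) + (5·9 - (0)²) + (4·9 - (-2)²) = 20 + 45 + 32 = 97,
  det = 5·(4·9 - (-2)²) - (0)·((0)·9 - (-2)·(0)) + (0)·((0)·(-2) - 4·(0)) = 5·(32) - (0)·(0) + (0)·(0) = 160.
  So p(λ) = λ³ - 18λ² + 97λ - 160.
Step 2 — look for an integer root (rational root theorem: any rational root is an integer divisor of 160). Testing λ = 5:
  p(5) = 125 - 450 + 485 - 160 = 0  ✓
  Dividing out (λ - 5): p(λ) = (λ - 5)(λ² - 13λ + 32).
Step 3 — remaining eigenvalues from the quadratic λ² - 13λ + 32 = 0:
  Δ = 13² - 4·32 = 169 - 128 = 41,  λ = (13 ± √41)/2 = (13 ± 6.4031)/2 ≈ 9.7016 or 3.2984.
  Sorted: λ_1 = 9.7016,  λ_2 = 5,  λ_3 = 3.2984  (check: sum = 18 = tr ✓).

Step 4 — unit eigenvector for λ_1 ≈ 9.7016: v spans the null space of (Sigma - λ_1 I), whose rows are
  r_1 = (-4.7016, 0, 0),  r_2 = (0, -5.7016, -2),  r_3 = (0, -2, -0.7016).
  v is orthogonal to every row, so take v ∝ r_1 × r_2 = ((0)·(-2) - (0)·(-5.7016), (0)·(0) - (-4.7016)·(-2), (-4.7016)·(-5.7016) - (0)·(0)) ≈ (0, -9.4031, 26.8062).
  Rescale (multiply by -1 so the first nonzero entry is positive): u = (0, 9.4031, -26.8062).
  ||u|| = √((0)² + (9.4031)² + (-26.8062)²) = √(806.9937) ≈ 28.4076,  v_1 = u/||u|| ≈ (0, 0.331, -0.9436) (||v_1|| = 1).

λ_1 = 9.7016,  λ_2 = 5,  λ_3 = 3.2984;  v_1 ≈ (0, 0.331, -0.9436)


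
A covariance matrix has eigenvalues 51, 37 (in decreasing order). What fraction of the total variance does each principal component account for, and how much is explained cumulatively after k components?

Step 1 — total variance = trace(Sigma) = Σ λ_i = 51 + 37 = 88.

Step 2 — fraction explained by component i = λ_i / Σ λ:
  PC1: 51/88 = 0.5795
  PC2: 37/88 = 0.4205

Step 3 — cumulative fraction after k components = (λ_1 + ... + λ_k) / Σ λ:
  k = 1: 51/88 = 0.5795
  k = 2: (51 + 37)/88 = 88/88 = 1

Summary (fraction, with percent):

explained: PC1 0.5795 (57.95%), PC2 0.4205 (42.05%);  cumulative: 0.5795, 1


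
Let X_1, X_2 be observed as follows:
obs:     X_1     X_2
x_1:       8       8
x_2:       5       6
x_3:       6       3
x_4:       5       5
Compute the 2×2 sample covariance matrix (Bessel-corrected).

Step 1 — column means:
  mean(X_1) = (8 + 5 + 6 + 5) / 4 = 24/4 = 6
  mean(X_2) = (8 + 6 + 3 + 5) / 4 = 22/4 = 5.5

Step 2 — sample covariance S[i,j] = (1/(n-1)) · Σ_k (x_{k,i} - mean_i) · (x_{k,j} - mean_j), with n-1 = 3.
  S[X_1,X_1] = ((2)·(2) + (-1)·(-1) + (0)·(0) + (-1)·(-1)) / 3 = 6/3 = 2
  S[X_1,X_2] = ((2)·(2.5) + (-1)·(0.5) + (0)·(-2.5) + (-1)·(-0.5)) / 3 = 5/3 = 1.6667
  S[X_2,X_2] = ((2.5)·(2.5) + (0.5)·(0.5) + (-2.5)·(-2.5) + (-0.5)·(-0.5)) / 3 = 13/3 = 4.3333

S is symmetric (S[j,i] = S[i,j]). Assembling:

S = [[2, 1.6667],
 [1.6667, 4.3333]]


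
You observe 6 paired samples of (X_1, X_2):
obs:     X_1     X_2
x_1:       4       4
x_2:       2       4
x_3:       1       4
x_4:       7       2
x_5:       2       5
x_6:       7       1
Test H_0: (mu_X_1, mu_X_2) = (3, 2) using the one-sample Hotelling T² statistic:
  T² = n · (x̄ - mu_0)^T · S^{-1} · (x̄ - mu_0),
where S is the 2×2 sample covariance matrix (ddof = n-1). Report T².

Step 1 — sample mean vector:
  mean(X_1) = (4 + 2 + 1 + 7 + 2 + 7) / 6 = 23/6 = 3.8333
  mean(X_2) = (4 + 4 + 4 + 2 + 5 + 1) / 6 = 20/6 = 3.3333
  x̄ = (3.8333, 3.3333),  deviation x̄ - mu_0 = (3.8333, 3.3333) - (3, 2) = (0.8333, 1.3333).

Step 2 — sample covariance matrix, S[i,j] = (1/(n-1)) · Σ_k (x_{k,i} - mean_i) · (x_{k,j} - mean_j), divisor n-1 = 5:
  S[X_1,X_1] = ((0.1667)·(0.1667) + (-1.8333)·(-1.8333) + (-2.8333)·(-2.8333) + (3.1667)·(3.1667) + (-1.8333)·(-1.8333) + (3.1667)·(3.1667)) / 5 = 34.8333/5 = 6.9667
  S[X_1,X_2] = ((0.1667)·(0.6667) + (-1.8333)·(0.6667) + (-2.8333)·(0.6667) + (3.1667)·(-1.3333) + (-1.8333)·(1.6667) + (3.1667)·(-2.3333)) / 5 = -17.6667/5 = -3.5333
  S[X_2,X_2] = ((0.6667)·(0.6667) + (0.6667)·(0.6667) + (0.6667)·(0.6667) + (-1.3333)·(-1.3333) + (1.6667)·(1.6667) + (-2.3333)·(-2.3333)) / 5 = 11.3333/5 = 2.2667
  S = [[6.9667, -3.5333],
 [-3.5333, 2.2667]].

Step 3 — invert S. det(S) = 6.9667·2.2667 - (-3.5333)² = 3.3067.
  S^{-1} = (1/det) · [[d, -b], [-b, a]] = [[0.6855, 1.0685],
 [1.0685, 2.1069]].

Step 4 — quadratic form (x̄ - mu_0)^T · S^{-1} · (x̄ - mu_0):
  S^{-1} · (x̄ - mu_0) = (1.996, 3.6996),
  (x̄ - mu_0)^T · [...] = (0.8333)·(1.996) + (1.3333)·(3.6996) = 6.5961.

Step 5 — scale by n: T² = 6 · 6.5961 = 39.5766.

T² ≈ 39.5766


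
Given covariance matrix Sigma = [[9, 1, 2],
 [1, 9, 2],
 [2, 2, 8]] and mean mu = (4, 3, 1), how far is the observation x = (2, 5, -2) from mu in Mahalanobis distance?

Step 1 — centre the observation: (x - mu) = (-2, 2, -3).

Step 2 — invert Sigma (cofactor / det for 3×3, or solve directly):
  Sigma^{-1} = [[0.1181, -0.0069, -0.0278],
 [-0.0069, 0.1181, -0.0278],
 [-0.0278, -0.0278, 0.1389]].

Step 3 — form the quadratic (x - mu)^T · Sigma^{-1} · (x - mu):
  Sigma^{-1} · (x - mu) = (-0.1667, 0.3333, -0.4167).
  (x - mu)^T · [Sigma^{-1} · (x - mu)] = (-2)·(-0.1667) + (2)·(0.3333) + (-3)·(-0.4167) = 2.25.

Step 4 — take square root: d = √(2.25) ≈ 1.5.

d(x, mu) = √(2.25) ≈ 1.5


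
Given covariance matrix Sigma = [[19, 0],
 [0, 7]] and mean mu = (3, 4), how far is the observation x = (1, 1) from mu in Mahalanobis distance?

Step 1 — centre the observation: (x - mu) = (-2, -3).

Step 2 — invert Sigma. det(Sigma) = 19·7 - (0)² = 133.
  Sigma^{-1} = (1/det) · [[d, -b], [-b, a]] = [[0.0526, 0],
 [0, 0.1429]].

Step 3 — form the quadratic (x - mu)^T · Sigma^{-1} · (x - mu):
  Sigma^{-1} · (x - mu) = (-0.1053, -0.4286).
  (x - mu)^T · [Sigma^{-1} · (x - mu)] = (-2)·(-0.1053) + (-3)·(-0.4286) = 1.4962.

Step 4 — take square root: d = √(1.4962) ≈ 1.2232.

d(x, mu) = √(1.4962) ≈ 1.2232


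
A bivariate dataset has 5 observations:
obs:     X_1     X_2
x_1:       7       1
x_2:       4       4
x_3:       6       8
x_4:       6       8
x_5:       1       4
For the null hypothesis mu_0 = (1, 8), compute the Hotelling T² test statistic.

Step 1 — sample mean vector:
  mean(X_1) = (7 + 4 + 6 + 6 + 1) / 5 = 24/5 = 4.8
  mean(X_2) = (1 + 4 + 8 + 8 + 4) / 5 = 25/5 = 5
  x̄ = (4.8, 5),  deviation x̄ - mu_0 = (4.8, 5) - (1, 8) = (3.8, -3).

Step 2 — sample covariance matrix, S[i,j] = (1/(n-1)) · Σ_k (x_{k,i} - mean_i) · (x_{k,j} - mean_j), divisor n-1 = 4:
  S[X_1,X_1] = ((2.2)·(2.2) + (-0.8)·(-0.8) + (1.2)·(1.2) + (1.2)·(1.2) + (-3.8)·(-3.8)) / 4 = 22.8/4 = 5.7
  S[X_1,X_2] = ((2.2)·(-4) + (-0.8)·(-1) + (1.2)·(3) + (1.2)·(3) + (-3.8)·(-1)) / 4 = 3/4 = 0.75
  S[X_2,X_2] = ((-4)·(-4) + (-1)·(-1) + (3)·(3) + (3)·(3) + (-1)·(-1)) / 4 = 36/4 = 9
  S = [[5.7, 0.75],
 [0.75, 9]].

Step 3 — invert S. det(S) = 5.7·9 - (0.75)² = 50.7375.
  S^{-1} = (1/det) · [[d, -b], [-b, a]] = [[0.1774, -0.0148],
 [-0.0148, 0.1123]].

Step 4 — quadratic form (x̄ - mu_0)^T · S^{-1} · (x̄ - mu_0):
  S^{-1} · (x̄ - mu_0) = (0.7184, -0.3932),
  (x̄ - mu_0)^T · [...] = (3.8)·(0.7184) + (-3)·(-0.3932) = 3.9095.

Step 5 — scale by n: T² = 5 · 3.9095 = 19.5477.

T² ≈ 19.5477


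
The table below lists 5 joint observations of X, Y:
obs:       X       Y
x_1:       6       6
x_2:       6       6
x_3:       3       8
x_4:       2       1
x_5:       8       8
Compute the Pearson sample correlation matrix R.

Step 1 — column means:
  mean(X) = (6 + 6 + 3 + 2 + 8) / 5 = 25/5 = 5
  mean(Y) = (6 + 6 + 8 + 1 + 8) / 5 = 29/5 = 5.8

Step 2 — sample variances and covariances s[i,j] = (1/(n-1)) · Σ_k (x_{k,i} - mean_i) · (x_{k,j} - mean_j), with n-1 = 4:
  s[X,X] = ((1)·(1) + (1)·(1) + (-2)·(-2) + (-3)·(-3) + (3)·(3)) / 4 = 24/4 = 6
  s[X,Y] = ((1)·(0.2) + (1)·(0.2) + (-2)·(2.2) + (-3)·(-4.8) + (3)·(2.2)) / 4 = 17/4 = 4.25
  s[Y,Y] = ((0.2)·(0.2) + (0.2)·(0.2) + (2.2)·(2.2) + (-4.8)·(-4.8) + (2.2)·(2.2)) / 4 = 32.8/4 = 8.2
  Sample standard deviations s_i = √(s[i,i]):
  s(X) = √(6) = 2.4495
  s(Y) = √(8.2) = 2.8636

Step 3 — r_{ij} = s_{ij} / (s_i · s_j):
  r[X,X] = 1 (diagonal).
  r[X,Y] = 4.25 / (2.4495 · 2.8636) = 4.25 / 7.0143 = 0.6059
  r[Y,Y] = 1 (diagonal).

R is symmetric with unit diagonal. Assembling:

R = [[1, 0.6059],
 [0.6059, 1]]


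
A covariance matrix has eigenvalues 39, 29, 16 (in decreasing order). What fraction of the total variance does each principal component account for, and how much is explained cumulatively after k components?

Step 1 — total variance = trace(Sigma) = Σ λ_i = 39 + 29 + 16 = 84.

Step 2 — fraction explained by component i = λ_i / Σ λ:
  PC1: 39/84 = 0.4643
  PC2: 29/84 = 0.3452
  PC3: 16/84 = 0.1905

Step 3 — cumulative fraction after k components = (λ_1 + ... + λ_k) / Σ λ:
  k = 1: 39/84 = 0.4643
  k = 2: (39 + 29)/84 = 68/84 = 0.8095
  k = 3: (39 + 29 + 16)/84 = 84/84 = 1

Summary (fraction, with percent):

explained: PC1 0.4643 (46.43%), PC2 0.3452 (34.52%), PC3 0.1905 (19.05%);  cumulative: 0.4643, 0.8095, 1


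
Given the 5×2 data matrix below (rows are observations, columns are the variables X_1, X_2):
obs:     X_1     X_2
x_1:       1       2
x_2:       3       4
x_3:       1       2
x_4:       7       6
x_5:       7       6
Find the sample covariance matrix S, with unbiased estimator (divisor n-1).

Step 1 — column means:
  mean(X_1) = (1 + 3 + 1 + 7 + 7) / 5 = 19/5 = 3.8
  mean(X_2) = (2 + 4 + 2 + 6 + 6) / 5 = 20/5 = 4

Step 2 — sample covariance S[i,j] = (1/(n-1)) · Σ_k (x_{k,i} - mean_i) · (x_{k,j} - mean_j), with n-1 = 4.
  S[X_1,X_1] = ((-2.8)·(-2.8) + (-0.8)·(-0.8) + (-2.8)·(-2.8) + (3.2)·(3.2) + (3.2)·(3.2)) / 4 = 36.8/4 = 9.2
  S[X_1,X_2] = ((-2.8)·(-2) + (-0.8)·(0) + (-2.8)·(-2) + (3.2)·(2) + (3.2)·(2)) / 4 = 24/4 = 6
  S[X_2,X_2] = ((-2)·(-2) + (0)·(0) + (-2)·(-2) + (2)·(2) + (2)·(2)) / 4 = 16/4 = 4

S is symmetric (S[j,i] = S[i,j]). Assembling:

S = [[9.2, 6],
 [6, 4]]


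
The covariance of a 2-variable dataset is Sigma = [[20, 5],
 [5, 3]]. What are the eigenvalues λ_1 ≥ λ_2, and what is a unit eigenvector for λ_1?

Step 1 — characteristic polynomial of 2×2 Sigma:
  det(Sigma - λI) = λ² - trace · λ + det = 0.
  trace = 20 + 3 = 23, det = 20·3 - (5)² = 35.
Step 2 — discriminant:
  Δ = trace² - 4·det = 529 - 140 = 389.
Step 3 — eigenvalues:
  λ = (trace ± √Δ)/2 = (23 ± 19.7231)/2,
  λ_1 = 21.3615,  λ_2 = 1.6385.

Step 4 — unit eigenvector for λ_1: solve (Sigma - λ_1 I)v = 0. First row:
  (20 - 21.3615)·v_x + (5)·v_y = 0, i.e. (-1.3615)·v_x + (5)·v_y = 0,
  so v ∝ (b, λ_1 - a) = (5, 1.3615) = u.
  ||u|| = √((5)² + (1.3615)²) = √(26.8538) ≈ 5.1821,
  v_1 = u/||u|| ≈ (0.9649, 0.2627) (||v_1|| = 1).

λ_1 = 21.3615,  λ_2 = 1.6385;  v_1 ≈ (0.9649, 0.2627)


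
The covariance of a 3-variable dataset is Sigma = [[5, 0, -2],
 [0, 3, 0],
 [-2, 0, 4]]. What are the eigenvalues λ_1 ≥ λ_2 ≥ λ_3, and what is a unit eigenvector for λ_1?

Step 1 — characteristic polynomial p(λ) = det(λI - Sigma) = λ³ - tr·λ² + c_1·λ - det, where tr = trace, c_1 = sum of the principal 2×2 minors, det = det(Sigma):
  tr = 5 + 3 + 4 = 12,
  c_1 = (5·3 - (0)²) + (5·4 - (-2)²) + (3·4 - (0)²) = 15 + 16 + 12 = 43,
  det = 5·(3·4 - (0)²) - (0)·((0)·4 - (0)·(-2)) + (-2)·((0)·(0) - 3·(-2)) = 5·(12) - (0)·(0) + (-2)·(6) = 48.
  So p(λ) = λ³ - 12λ² + 43λ - 48.
Step 2 — look for an integer root (rational root theorem: any rational root is an integer divisor of 48). Testing λ = 3:
  p(3) = 27 - 108 + 129 - 48 = 0  ✓
  Dividing out (λ - 3): p(λ) = (λ - 3)(λ² - 9λ + 16).
Step 3 — remaining eigenvalues from the quadratic λ² - 9λ + 16 = 0:
  Δ = 9² - 4·16 = 81 - 64 = 17,  λ = (9 ± √17)/2 = (9 ± 4.1231)/2 ≈ 6.5616 or 2.4384.
  Sorted: λ_1 = 6.5616,  λ_2 = 3,  λ_3 = 2.4384  (check: sum = 12 = tr ✓).

Step 4 — unit eigenvector for λ_1 ≈ 6.5616: v spans the null space of (Sigma - λ_1 I), whose rows are
  r_1 = (-1.5616, 0, -2),  r_2 = (0, -3.5616, 0),  r_3 = (-2, 0, -2.5616).
  v is orthogonal to every row, so take v ∝ r_1 × r_2 = ((0)·(0) - (-2)·(-3.5616), (-2)·(0) - (-1.5616)·(0), (-1.5616)·(-3.5616) - (0)·(0)) ≈ (-7.1231, 0, 5.5616).
  Rescale (multiply by -1 so the first nonzero entry is positive): u = (7.1231, 0, -5.5616).
  ||u|| = √((7.1231)² + (0)² + (-5.5616)²) = √(81.6695) ≈ 9.0371,  v_1 = u/||u|| ≈ (0.7882, 0, -0.6154) (||v_1|| = 1).

λ_1 = 6.5616,  λ_2 = 3,  λ_3 = 2.4384;  v_1 ≈ (0.7882, 0, -0.6154)


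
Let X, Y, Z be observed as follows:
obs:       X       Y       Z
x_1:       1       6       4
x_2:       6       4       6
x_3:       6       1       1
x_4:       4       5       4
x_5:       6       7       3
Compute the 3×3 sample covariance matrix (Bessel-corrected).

Step 1 — column means:
  mean(X) = (1 + 6 + 6 + 4 + 6) / 5 = 23/5 = 4.6
  mean(Y) = (6 + 4 + 1 + 5 + 7) / 5 = 23/5 = 4.6
  mean(Z) = (4 + 6 + 1 + 4 + 3) / 5 = 18/5 = 3.6

Step 2 — sample covariance S[i,j] = (1/(n-1)) · Σ_k (x_{k,i} - mean_i) · (x_{k,j} - mean_j), with n-1 = 4.
  S[X,X] = ((-3.6)·(-3.6) + (1.4)·(1.4) + (1.4)·(1.4) + (-0.6)·(-0.6) + (1.4)·(1.4)) / 4 = 19.2/4 = 4.8
  S[X,Y] = ((-3.6)·(1.4) + (1.4)·(-0.6) + (1.4)·(-3.6) + (-0.6)·(0.4) + (1.4)·(2.4)) / 4 = -7.8/4 = -1.95
  S[X,Z] = ((-3.6)·(0.4) + (1.4)·(2.4) + (1.4)·(-2.6) + (-0.6)·(0.4) + (1.4)·(-0.6)) / 4 = -2.8/4 = -0.7
  S[Y,Y] = ((1.4)·(1.4) + (-0.6)·(-0.6) + (-3.6)·(-3.6) + (0.4)·(0.4) + (2.4)·(2.4)) / 4 = 21.2/4 = 5.3
  S[Y,Z] = ((1.4)·(0.4) + (-0.6)·(2.4) + (-3.6)·(-2.6) + (0.4)·(0.4) + (2.4)·(-0.6)) / 4 = 7.2/4 = 1.8
  S[Z,Z] = ((0.4)·(0.4) + (2.4)·(2.4) + (-2.6)·(-2.6) + (0.4)·(0.4) + (-0.6)·(-0.6)) / 4 = 13.2/4 = 3.3

S is symmetric (S[j,i] = S[i,j]). Assembling:

S = [[4.8, -1.95, -0.7],
 [-1.95, 5.3, 1.8],
 [-0.7, 1.8, 3.3]]


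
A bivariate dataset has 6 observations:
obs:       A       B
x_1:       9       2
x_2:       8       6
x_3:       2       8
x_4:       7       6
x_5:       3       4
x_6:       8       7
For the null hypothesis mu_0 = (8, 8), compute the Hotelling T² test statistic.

Step 1 — sample mean vector:
  mean(A) = (9 + 8 + 2 + 7 + 3 + 8) / 6 = 37/6 = 6.1667
  mean(B) = (2 + 6 + 8 + 6 + 4 + 7) / 6 = 33/6 = 5.5
  x̄ = (6.1667, 5.5),  deviation x̄ - mu_0 = (6.1667, 5.5) - (8, 8) = (-1.8333, -2.5).

Step 2 — sample covariance matrix, S[i,j] = (1/(n-1)) · Σ_k (x_{k,i} - mean_i) · (x_{k,j} - mean_j), divisor n-1 = 5:
  S[A,A] = ((2.8333)·(2.8333) + (1.8333)·(1.8333) + (-4.1667)·(-4.1667) + (0.8333)·(0.8333) + (-3.1667)·(-3.1667) + (1.8333)·(1.8333)) / 5 = 42.8333/5 = 8.5667
  S[A,B] = ((2.8333)·(-3.5) + (1.8333)·(0.5) + (-4.1667)·(2.5) + (0.8333)·(0.5) + (-3.1667)·(-1.5) + (1.8333)·(1.5)) / 5 = -11.5/5 = -2.3
  S[B,B] = ((-3.5)·(-3.5) + (0.5)·(0.5) + (2.5)·(2.5) + (0.5)·(0.5) + (-1.5)·(-1.5) + (1.5)·(1.5)) / 5 = 23.5/5 = 4.7
  S = [[8.5667, -2.3],
 [-2.3, 4.7]].

Step 3 — invert S. det(S) = 8.5667·4.7 - (-2.3)² = 34.9733.
  S^{-1} = (1/det) · [[d, -b], [-b, a]] = [[0.1344, 0.0658],
 [0.0658, 0.2449]].

Step 4 — quadratic form (x̄ - mu_0)^T · S^{-1} · (x̄ - mu_0):
  S^{-1} · (x̄ - mu_0) = (-0.4108, -0.7329),
  (x̄ - mu_0)^T · [...] = (-1.8333)·(-0.4108) + (-2.5)·(-0.7329) = 2.5855.

Step 5 — scale by n: T² = 6 · 2.5855 = 15.5128.

T² ≈ 15.5128


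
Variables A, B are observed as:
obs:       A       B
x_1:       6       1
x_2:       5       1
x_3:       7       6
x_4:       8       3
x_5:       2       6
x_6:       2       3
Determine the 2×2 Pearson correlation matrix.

Step 1 — column means:
  mean(A) = (6 + 5 + 7 + 8 + 2 + 2) / 6 = 30/6 = 5
  mean(B) = (1 + 1 + 6 + 3 + 6 + 3) / 6 = 20/6 = 3.3333

Step 2 — sample variances and covariances s[i,j] = (1/(n-1)) · Σ_k (x_{k,i} - mean_i) · (x_{k,j} - mean_j), with n-1 = 5:
  s[A,A] = ((1)·(1) + (0)·(0) + (2)·(2) + (3)·(3) + (-3)·(-3) + (-3)·(-3)) / 5 = 32/5 = 6.4
  s[A,B] = ((1)·(-2.3333) + (0)·(-2.3333) + (2)·(2.6667) + (3)·(-0.3333) + (-3)·(2.6667) + (-3)·(-0.3333)) / 5 = -5/5 = -1
  s[B,B] = ((-2.3333)·(-2.3333) + (-2.3333)·(-2.3333) + (2.6667)·(2.6667) + (-0.3333)·(-0.3333) + (2.6667)·(2.6667) + (-0.3333)·(-0.3333)) / 5 = 25.3333/5 = 5.0667
  Sample standard deviations s_i = √(s[i,i]):
  s(A) = √(6.4) = 2.5298
  s(B) = √(5.0667) = 2.2509

Step 3 — r_{ij} = s_{ij} / (s_i · s_j):
  r[A,A] = 1 (diagonal).
  r[A,B] = -1 / (2.5298 · 2.2509) = -1 / 5.6944 = -0.1756
  r[B,B] = 1 (diagonal).

R is symmetric with unit diagonal. Assembling:

R = [[1, -0.1756],
 [-0.1756, 1]]


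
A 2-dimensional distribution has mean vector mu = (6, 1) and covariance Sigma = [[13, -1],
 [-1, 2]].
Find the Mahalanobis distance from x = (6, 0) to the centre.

Step 1 — centre the observation: (x - mu) = (0, -1).

Step 2 — invert Sigma. det(Sigma) = 13·2 - (-1)² = 25.
  Sigma^{-1} = (1/det) · [[d, -b], [-b, a]] = [[0.08, 0.04],
 [0.04, 0.52]].

Step 3 — form the quadratic (x - mu)^T · Sigma^{-1} · (x - mu):
  Sigma^{-1} · (x - mu) = (-0.04, -0.52).
  (x - mu)^T · [Sigma^{-1} · (x - mu)] = (0)·(-0.04) + (-1)·(-0.52) = 0.52.

Step 4 — take square root: d = √(0.52) ≈ 0.7211.

d(x, mu) = √(0.52) ≈ 0.7211


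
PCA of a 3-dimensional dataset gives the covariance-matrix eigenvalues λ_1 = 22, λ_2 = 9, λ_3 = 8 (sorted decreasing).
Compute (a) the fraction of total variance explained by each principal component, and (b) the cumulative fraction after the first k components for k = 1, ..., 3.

Step 1 — total variance = trace(Sigma) = Σ λ_i = 22 + 9 + 8 = 39.

Step 2 — fraction explained by component i = λ_i / Σ λ:
  PC1: 22/39 = 0.5641
  PC2: 9/39 = 0.2308
  PC3: 8/39 = 0.2051

Step 3 — cumulative fraction after k components = (λ_1 + ... + λ_k) / Σ λ:
  k = 1: 22/39 = 0.5641
  k = 2: (22 + 9)/39 = 31/39 = 0.7949
  k = 3: (22 + 9 + 8)/39 = 39/39 = 1

Summary (fraction, with percent):

explained: PC1 0.5641 (56.41%), PC2 0.2308 (23.08%), PC3 0.2051 (20.51%);  cumulative: 0.5641, 0.7949, 1


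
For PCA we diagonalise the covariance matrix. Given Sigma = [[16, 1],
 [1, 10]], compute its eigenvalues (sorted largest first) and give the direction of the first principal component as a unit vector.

Step 1 — characteristic polynomial of 2×2 Sigma:
  det(Sigma - λI) = λ² - trace · λ + det = 0.
  trace = 16 + 10 = 26, det = 16·10 - (1)² = 159.
Step 2 — discriminant:
  Δ = trace² - 4·det = 676 - 636 = 40.
Step 3 — eigenvalues:
  λ = (trace ± √Δ)/2 = (26 ± 6.3246)/2,
  λ_1 = 16.1623,  λ_2 = 9.8377.

Step 4 — unit eigenvector for λ_1: solve (Sigma - λ_1 I)v = 0. First row:
  (16 - 16.1623)·v_x + (1)·v_y = 0, i.e. (-0.1623)·v_x + (1)·v_y = 0,
  so v ∝ (b, λ_1 - a) = (1, 0.1623) = u.
  ||u|| = √((1)² + (0.1623)²) = √(1.0263) ≈ 1.0131,
  v_1 = u/||u|| ≈ (0.9871, 0.1602) (||v_1|| = 1).

λ_1 = 16.1623,  λ_2 = 9.8377;  v_1 ≈ (0.9871, 0.1602)


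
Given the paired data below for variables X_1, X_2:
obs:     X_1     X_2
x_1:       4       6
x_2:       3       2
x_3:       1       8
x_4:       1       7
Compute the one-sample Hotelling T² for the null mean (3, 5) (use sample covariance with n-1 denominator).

Step 1 — sample mean vector:
  mean(X_1) = (4 + 3 + 1 + 1) / 4 = 9/4 = 2.25
  mean(X_2) = (6 + 2 + 8 + 7) / 4 = 23/4 = 5.75
  x̄ = (2.25, 5.75),  deviation x̄ - mu_0 = (2.25, 5.75) - (3, 5) = (-0.75, 0.75).

Step 2 — sample covariance matrix, S[i,j] = (1/(n-1)) · Σ_k (x_{k,i} - mean_i) · (x_{k,j} - mean_j), divisor n-1 = 3:
  S[X_1,X_1] = ((1.75)·(1.75) + (0.75)·(0.75) + (-1.25)·(-1.25) + (-1.25)·(-1.25)) / 3 = 6.75/3 = 2.25
  S[X_1,X_2] = ((1.75)·(0.25) + (0.75)·(-3.75) + (-1.25)·(2.25) + (-1.25)·(1.25)) / 3 = -6.75/3 = -2.25
  S[X_2,X_2] = ((0.25)·(0.25) + (-3.75)·(-3.75) + (2.25)·(2.25) + (1.25)·(1.25)) / 3 = 20.75/3 = 6.9167
  S = [[2.25, -2.25],
 [-2.25, 6.9167]].

Step 3 — invert S. det(S) = 2.25·6.9167 - (-2.25)² = 10.5.
  S^{-1} = (1/det) · [[d, -b], [-b, a]] = [[0.6587, 0.2143],
 [0.2143, 0.2143]].

Step 4 — quadratic form (x̄ - mu_0)^T · S^{-1} · (x̄ - mu_0):
  S^{-1} · (x̄ - mu_0) = (-0.3333, 0),
  (x̄ - mu_0)^T · [...] = (-0.75)·(-0.3333) + (0.75)·(0) = 0.25.

Step 5 — scale by n: T² = 4 · 0.25 = 1.

T² ≈ 1


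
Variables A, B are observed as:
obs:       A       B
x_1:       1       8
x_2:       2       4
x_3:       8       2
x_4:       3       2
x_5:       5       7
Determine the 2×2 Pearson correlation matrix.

Step 1 — column means:
  mean(A) = (1 + 2 + 8 + 3 + 5) / 5 = 19/5 = 3.8
  mean(B) = (8 + 4 + 2 + 2 + 7) / 5 = 23/5 = 4.6

Step 2 — sample variances and covariances s[i,j] = (1/(n-1)) · Σ_k (x_{k,i} - mean_i) · (x_{k,j} - mean_j), with n-1 = 4:
  s[A,A] = ((-2.8)·(-2.8) + (-1.8)·(-1.8) + (4.2)·(4.2) + (-0.8)·(-0.8) + (1.2)·(1.2)) / 4 = 30.8/4 = 7.7
  s[A,B] = ((-2.8)·(3.4) + (-1.8)·(-0.6) + (4.2)·(-2.6) + (-0.8)·(-2.6) + (1.2)·(2.4)) / 4 = -14.4/4 = -3.6
  s[B,B] = ((3.4)·(3.4) + (-0.6)·(-0.6) + (-2.6)·(-2.6) + (-2.6)·(-2.6) + (2.4)·(2.4)) / 4 = 31.2/4 = 7.8
  Sample standard deviations s_i = √(s[i,i]):
  s(A) = √(7.7) = 2.7749
  s(B) = √(7.8) = 2.7928

Step 3 — r_{ij} = s_{ij} / (s_i · s_j):
  r[A,A] = 1 (diagonal).
  r[A,B] = -3.6 / (2.7749 · 2.7928) = -3.6 / 7.7498 = -0.4645
  r[B,B] = 1 (diagonal).

R is symmetric with unit diagonal. Assembling:

R = [[1, -0.4645],
 [-0.4645, 1]]


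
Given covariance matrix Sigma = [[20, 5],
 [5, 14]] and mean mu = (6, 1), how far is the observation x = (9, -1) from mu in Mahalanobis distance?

Step 1 — centre the observation: (x - mu) = (3, -2).

Step 2 — invert Sigma. det(Sigma) = 20·14 - (5)² = 255.
  Sigma^{-1} = (1/det) · [[d, -b], [-b, a]] = [[0.0549, -0.0196],
 [-0.0196, 0.0784]].

Step 3 — form the quadratic (x - mu)^T · Sigma^{-1} · (x - mu):
  Sigma^{-1} · (x - mu) = (0.2039, -0.2157).
  (x - mu)^T · [Sigma^{-1} · (x - mu)] = (3)·(0.2039) + (-2)·(-0.2157) = 1.0431.

Step 4 — take square root: d = √(1.0431) ≈ 1.0213.

d(x, mu) = √(1.0431) ≈ 1.0213


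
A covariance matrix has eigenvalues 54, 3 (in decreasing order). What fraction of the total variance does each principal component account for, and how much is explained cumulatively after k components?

Step 1 — total variance = trace(Sigma) = Σ λ_i = 54 + 3 = 57.

Step 2 — fraction explained by component i = λ_i / Σ λ:
  PC1: 54/57 = 0.9474
  PC2: 3/57 = 0.0526

Step 3 — cumulative fraction after k components = (λ_1 + ... + λ_k) / Σ λ:
  k = 1: 54/57 = 0.9474
  k = 2: (54 + 3)/57 = 57/57 = 1

Summary (fraction, with percent):

explained: PC1 0.9474 (94.74%), PC2 0.0526 (5.26%);  cumulative: 0.9474, 1


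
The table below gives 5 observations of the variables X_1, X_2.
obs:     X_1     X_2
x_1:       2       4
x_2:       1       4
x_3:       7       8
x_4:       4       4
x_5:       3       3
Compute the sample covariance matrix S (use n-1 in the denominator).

Step 1 — column means:
  mean(X_1) = (2 + 1 + 7 + 4 + 3) / 5 = 17/5 = 3.4
  mean(X_2) = (4 + 4 + 8 + 4 + 3) / 5 = 23/5 = 4.6

Step 2 — sample covariance S[i,j] = (1/(n-1)) · Σ_k (x_{k,i} - mean_i) · (x_{k,j} - mean_j), with n-1 = 4.
  S[X_1,X_1] = ((-1.4)·(-1.4) + (-2.4)·(-2.4) + (3.6)·(3.6) + (0.6)·(0.6) + (-0.4)·(-0.4)) / 4 = 21.2/4 = 5.3
  S[X_1,X_2] = ((-1.4)·(-0.6) + (-2.4)·(-0.6) + (3.6)·(3.4) + (0.6)·(-0.6) + (-0.4)·(-1.6)) / 4 = 14.8/4 = 3.7
  S[X_2,X_2] = ((-0.6)·(-0.6) + (-0.6)·(-0.6) + (3.4)·(3.4) + (-0.6)·(-0.6) + (-1.6)·(-1.6)) / 4 = 15.2/4 = 3.8

S is symmetric (S[j,i] = S[i,j]). Assembling:

S = [[5.3, 3.7],
 [3.7, 3.8]]


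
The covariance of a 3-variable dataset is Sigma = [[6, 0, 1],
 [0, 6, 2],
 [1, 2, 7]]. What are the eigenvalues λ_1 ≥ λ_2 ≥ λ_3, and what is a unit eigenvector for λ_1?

Step 1 — characteristic polynomial p(λ) = det(λI - Sigma) = λ³ - tr·λ² + c_1·λ - det, where tr = trace, c_1 = sum of the principal 2×2 minors, det = det(Sigma):
  tr = 6 + 6 + 7 = 19,
  c_1 = (6·6 - (0)²) + (6·7 - (1)²) + (6·7 - (2)²) = 36 + 41 + 38 = 115,
  det = 6·(6·7 - (2)²) - (0)·((0)·7 - (2)·(1)) + (1)·((0)·(2) - 6·(1)) = 6·(38) - (0)·(-2) + (1)·(-6) = 222.
  So p(λ) = λ³ - 19λ² + 115λ - 222.
Step 2 — look for an integer root (rational root theorem: any rational root is an integer divisor of 222). Testing λ = 6:
  p(6) = 216 - 684 + 690 - 222 = 0  ✓
  Dividing out (λ - 6): p(λ) = (λ - 6)(λ² - 13λ + 37).
Step 3 — remaining eigenvalues from the quadratic λ² - 13λ + 37 = 0:
  Δ = 13² - 4·37 = 169 - 148 = 21,  λ = (13 ± √21)/2 = (13 ± 4.5826)/2 ≈ 8.7913 or 4.2087.
  Sorted: λ_1 = 8.7913,  λ_2 = 6,  λ_3 = 4.2087  (check: sum = 19 = tr ✓).

Step 4 — unit eigenvector for λ_1 ≈ 8.7913: v spans the null space of (Sigma - λ_1 I), whose rows are
  r_1 = (-2.7913, 0, 1),  r_2 = (0, -2.7913, 2),  r_3 = (1, 2, -1.7913).
  v is orthogonal to every row, so take v ∝ r_1 × r_2 = ((0)·(2) - (1)·(-2.7913), (1)·(0) - (-2.7913)·(2), (-2.7913)·(-2.7913) - (0)·(0)) ≈ (2.7913, 5.5826, 7.7913).
  Let u = (2.7913, 5.5826, 7.7913).
  ||u|| = √((2.7913)² + (5.5826)² + (7.7913)²) = √(99.6606) ≈ 9.983,  v_1 = u/||u|| ≈ (0.2796, 0.5592, 0.7805) (||v_1|| = 1).

λ_1 = 8.7913,  λ_2 = 6,  λ_3 = 4.2087;  v_1 ≈ (0.2796, 0.5592, 0.7805)


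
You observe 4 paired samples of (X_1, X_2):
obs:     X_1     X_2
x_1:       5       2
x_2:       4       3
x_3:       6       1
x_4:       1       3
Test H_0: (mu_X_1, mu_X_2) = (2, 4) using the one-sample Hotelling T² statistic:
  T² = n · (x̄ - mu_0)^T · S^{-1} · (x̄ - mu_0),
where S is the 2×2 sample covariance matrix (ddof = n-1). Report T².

Step 1 — sample mean vector:
  mean(X_1) = (5 + 4 + 6 + 1) / 4 = 16/4 = 4
  mean(X_2) = (2 + 3 + 1 + 3) / 4 = 9/4 = 2.25
  x̄ = (4, 2.25),  deviation x̄ - mu_0 = (4, 2.25) - (2, 4) = (2, -1.75).

Step 2 — sample covariance matrix, S[i,j] = (1/(n-1)) · Σ_k (x_{k,i} - mean_i) · (x_{k,j} - mean_j), divisor n-1 = 3:
  S[X_1,X_1] = ((1)·(1) + (0)·(0) + (2)·(2) + (-3)·(-3)) / 3 = 14/3 = 4.6667
  S[X_1,X_2] = ((1)·(-0.25) + (0)·(0.75) + (2)·(-1.25) + (-3)·(0.75)) / 3 = -5/3 = -1.6667
  S[X_2,X_2] = ((-0.25)·(-0.25) + (0.75)·(0.75) + (-1.25)·(-1.25) + (0.75)·(0.75)) / 3 = 2.75/3 = 0.9167
  S = [[4.6667, -1.6667],
 [-1.6667, 0.9167]].

Step 3 — invert S. det(S) = 4.6667·0.9167 - (-1.6667)² = 1.5.
  S^{-1} = (1/det) · [[d, -b], [-b, a]] = [[0.6111, 1.1111],
 [1.1111, 3.1111]].

Step 4 — quadratic form (x̄ - mu_0)^T · S^{-1} · (x̄ - mu_0):
  S^{-1} · (x̄ - mu_0) = (-0.7222, -3.2222),
  (x̄ - mu_0)^T · [...] = (2)·(-0.7222) + (-1.75)·(-3.2222) = 4.1944.

Step 5 — scale by n: T² = 4 · 4.1944 = 16.7778.

T² ≈ 16.7778


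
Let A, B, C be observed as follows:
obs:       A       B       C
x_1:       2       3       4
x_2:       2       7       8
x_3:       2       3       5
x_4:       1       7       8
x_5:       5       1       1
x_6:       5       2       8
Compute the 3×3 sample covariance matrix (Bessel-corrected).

Step 1 — column means:
  mean(A) = (2 + 2 + 2 + 1 + 5 + 5) / 6 = 17/6 = 2.8333
  mean(B) = (3 + 7 + 3 + 7 + 1 + 2) / 6 = 23/6 = 3.8333
  mean(C) = (4 + 8 + 5 + 8 + 1 + 8) / 6 = 34/6 = 5.6667

Step 2 — sample covariance S[i,j] = (1/(n-1)) · Σ_k (x_{k,i} - mean_i) · (x_{k,j} - mean_j), with n-1 = 5.
  S[A,A] = ((-0.8333)·(-0.8333) + (-0.8333)·(-0.8333) + (-0.8333)·(-0.8333) + (-1.8333)·(-1.8333) + (2.1667)·(2.1667) + (2.1667)·(2.1667)) / 5 = 14.8333/5 = 2.9667
  S[A,B] = ((-0.8333)·(-0.8333) + (-0.8333)·(3.1667) + (-0.8333)·(-0.8333) + (-1.8333)·(3.1667) + (2.1667)·(-2.8333) + (2.1667)·(-1.8333)) / 5 = -17.1667/5 = -3.4333
  S[A,C] = ((-0.8333)·(-1.6667) + (-0.8333)·(2.3333) + (-0.8333)·(-0.6667) + (-1.8333)·(2.3333) + (2.1667)·(-4.6667) + (2.1667)·(2.3333)) / 5 = -9.3333/5 = -1.8667
  S[B,B] = ((-0.8333)·(-0.8333) + (3.1667)·(3.1667) + (-0.8333)·(-0.8333) + (3.1667)·(3.1667) + (-2.8333)·(-2.8333) + (-1.8333)·(-1.8333)) / 5 = 32.8333/5 = 6.5667
  S[B,C] = ((-0.8333)·(-1.6667) + (3.1667)·(2.3333) + (-0.8333)·(-0.6667) + (3.1667)·(2.3333) + (-2.8333)·(-4.6667) + (-1.8333)·(2.3333)) / 5 = 25.6667/5 = 5.1333
  S[C,C] = ((-1.6667)·(-1.6667) + (2.3333)·(2.3333) + (-0.6667)·(-0.6667) + (2.3333)·(2.3333) + (-4.6667)·(-4.6667) + (2.3333)·(2.3333)) / 5 = 41.3333/5 = 8.2667

S is symmetric (S[j,i] = S[i,j]). Assembling:

S = [[2.9667, -3.4333, -1.8667],
 [-3.4333, 6.5667, 5.1333],
 [-1.8667, 5.1333, 8.2667]]
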